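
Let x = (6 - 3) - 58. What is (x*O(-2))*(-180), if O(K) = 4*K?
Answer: -79200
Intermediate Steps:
x = -55 (x = 3 - 58 = -55)
(x*O(-2))*(-180) = -220*(-2)*(-180) = -55*(-8)*(-180) = 440*(-180) = -79200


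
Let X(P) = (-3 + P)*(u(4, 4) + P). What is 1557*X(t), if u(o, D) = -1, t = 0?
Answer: 4671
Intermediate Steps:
X(P) = (-1 + P)*(-3 + P) (X(P) = (-3 + P)*(-1 + P) = (-1 + P)*(-3 + P))
1557*X(t) = 1557*(3 + 0² - 4*0) = 1557*(3 + 0 + 0) = 1557*3 = 4671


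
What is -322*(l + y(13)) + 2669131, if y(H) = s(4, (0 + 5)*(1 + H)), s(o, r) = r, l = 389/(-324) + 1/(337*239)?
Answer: 34537673659289/13047966 ≈ 2.6470e+6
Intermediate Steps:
l = -31330903/26095932 (l = 389*(-1/324) + (1/337)*(1/239) = -389/324 + 1/80543 = -31330903/26095932 ≈ -1.2006)
y(H) = 5 + 5*H (y(H) = (0 + 5)*(1 + H) = 5*(1 + H) = 5 + 5*H)
-322*(l + y(13)) + 2669131 = -322*(-31330903/26095932 + (5 + 5*13)) + 2669131 = -322*(-31330903/26095932 + (5 + 65)) + 2669131 = -322*(-31330903/26095932 + 70) + 2669131 = -322*1795384337/26095932 + 2669131 = -289056878257/13047966 + 2669131 = 34537673659289/13047966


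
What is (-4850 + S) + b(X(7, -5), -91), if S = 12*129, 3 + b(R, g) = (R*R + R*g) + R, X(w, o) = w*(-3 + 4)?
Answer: -3886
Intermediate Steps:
X(w, o) = w (X(w, o) = w*1 = w)
b(R, g) = -3 + R + R² + R*g (b(R, g) = -3 + ((R*R + R*g) + R) = -3 + ((R² + R*g) + R) = -3 + (R + R² + R*g) = -3 + R + R² + R*g)
S = 1548
(-4850 + S) + b(X(7, -5), -91) = (-4850 + 1548) + (-3 + 7 + 7² + 7*(-91)) = -3302 + (-3 + 7 + 49 - 637) = -3302 - 584 = -3886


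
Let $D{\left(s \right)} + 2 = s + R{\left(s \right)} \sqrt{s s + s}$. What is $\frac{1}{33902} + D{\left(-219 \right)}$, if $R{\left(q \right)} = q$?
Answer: $- \frac{7492341}{33902} - 219 \sqrt{47742} \approx -48072.0$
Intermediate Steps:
$D{\left(s \right)} = -2 + s + s \sqrt{s + s^{2}}$ ($D{\left(s \right)} = -2 + \left(s + s \sqrt{s s + s}\right) = -2 + \left(s + s \sqrt{s^{2} + s}\right) = -2 + \left(s + s \sqrt{s + s^{2}}\right) = -2 + s + s \sqrt{s + s^{2}}$)
$\frac{1}{33902} + D{\left(-219 \right)} = \frac{1}{33902} - \left(221 + 219 \sqrt{47742}\right) = - \frac{7492341}{33902} - 219 \sqrt{47742}$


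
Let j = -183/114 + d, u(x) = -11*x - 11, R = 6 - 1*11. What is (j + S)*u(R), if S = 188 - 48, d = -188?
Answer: -41470/19 ≈ -2182.6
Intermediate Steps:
R = -5 (R = 6 - 11 = -5)
u(x) = -11 - 11*x
S = 140
j = -7205/38 (j = -183/114 - 188 = -183*1/114 - 188 = -61/38 - 188 = -7205/38 ≈ -189.61)
(j + S)*u(R) = (-7205/38 + 140)*(-11 - 11*(-5)) = -1885*(-11 + 55)/38 = -1885/38*44 = -41470/19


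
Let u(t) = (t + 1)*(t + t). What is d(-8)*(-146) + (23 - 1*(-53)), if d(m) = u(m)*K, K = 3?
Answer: -48980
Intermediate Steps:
u(t) = 2*t*(1 + t) (u(t) = (1 + t)*(2*t) = 2*t*(1 + t))
d(m) = 6*m*(1 + m) (d(m) = (2*m*(1 + m))*3 = 6*m*(1 + m))
d(-8)*(-146) + (23 - 1*(-53)) = (6*(-8)*(1 - 8))*(-146) + (23 - 1*(-53)) = (6*(-8)*(-7))*(-146) + (23 + 53) = 336*(-146) + 76 = -49056 + 76 = -48980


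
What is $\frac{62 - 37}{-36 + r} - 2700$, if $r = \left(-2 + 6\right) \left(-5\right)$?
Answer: $- \frac{151225}{56} \approx -2700.4$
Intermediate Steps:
$r = -20$ ($r = 4 \left(-5\right) = -20$)
$\frac{62 - 37}{-36 + r} - 2700 = \frac{62 - 37}{-36 - 20} - 2700 = \frac{25}{-56} - 2700 = 25 \left(- \frac{1}{56}\right) - 2700 = - \frac{25}{56} - 2700 = - \frac{151225}{56}$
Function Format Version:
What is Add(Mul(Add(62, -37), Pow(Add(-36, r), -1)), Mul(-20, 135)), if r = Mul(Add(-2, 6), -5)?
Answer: Rational(-151225, 56) ≈ -2700.4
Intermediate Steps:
r = -20 (r = Mul(4, -5) = -20)
Add(Mul(Add(62, -37), Pow(Add(-36, r), -1)), Mul(-20, 135)) = Add(Mul(Add(62, -37), Pow(Add(-36, -20), -1)), Mul(-20, 135)) = Add(Mul(25, Pow(-56, -1)), -2700) = Add(Mul(25, Rational(-1, 56)), -2700) = Add(Rational(-25, 56), -2700) = Rational(-151225, 56)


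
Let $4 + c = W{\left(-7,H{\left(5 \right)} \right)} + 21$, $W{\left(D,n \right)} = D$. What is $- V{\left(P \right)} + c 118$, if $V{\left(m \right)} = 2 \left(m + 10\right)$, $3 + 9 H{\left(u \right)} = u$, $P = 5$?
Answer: $1150$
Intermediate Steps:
$H{\left(u \right)} = - \frac{1}{3} + \frac{u}{9}$
$V{\left(m \right)} = 20 + 2 m$ ($V{\left(m \right)} = 2 \left(10 + m\right) = 20 + 2 m$)
$c = 10$ ($c = -4 + \left(-7 + 21\right) = -4 + 14 = 10$)
$- V{\left(P \right)} + c 118 = - (20 + 2 \cdot 5) + 10 \cdot 118 = - (20 + 10) + 1180 = \left(-1\right) 30 + 1180 = -30 + 1180 = 1150$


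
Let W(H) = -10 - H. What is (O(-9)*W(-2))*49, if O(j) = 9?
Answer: -3528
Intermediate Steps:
(O(-9)*W(-2))*49 = (9*(-10 - 1*(-2)))*49 = (9*(-10 + 2))*49 = (9*(-8))*49 = -72*49 = -3528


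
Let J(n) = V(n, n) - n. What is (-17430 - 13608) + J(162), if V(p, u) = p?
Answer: -31038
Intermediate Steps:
J(n) = 0 (J(n) = n - n = 0)
(-17430 - 13608) + J(162) = (-17430 - 13608) + 0 = -31038 + 0 = -31038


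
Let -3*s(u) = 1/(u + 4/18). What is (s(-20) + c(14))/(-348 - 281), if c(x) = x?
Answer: -2495/111962 ≈ -0.022284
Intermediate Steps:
s(u) = -1/(3*(2/9 + u)) (s(u) = -1/(3*(u + 4/18)) = -1/(3*(u + 4*(1/18))) = -1/(3*(u + 2/9)) = -1/(3*(2/9 + u)))
(s(-20) + c(14))/(-348 - 281) = (-3/(2 + 9*(-20)) + 14)/(-348 - 281) = (-3/(2 - 180) + 14)/(-629) = (-3/(-178) + 14)*(-1/629) = (-3*(-1/178) + 14)*(-1/629) = (3/178 + 14)*(-1/629) = (2495/178)*(-1/629) = -2495/111962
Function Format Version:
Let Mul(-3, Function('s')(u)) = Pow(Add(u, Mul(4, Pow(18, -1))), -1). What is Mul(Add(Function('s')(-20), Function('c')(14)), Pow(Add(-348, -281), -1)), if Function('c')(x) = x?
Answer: Rational(-2495, 111962) ≈ -0.022284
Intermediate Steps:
Function('s')(u) = Mul(Rational(-1, 3), Pow(Add(Rational(2, 9), u), -1)) (Function('s')(u) = Mul(Rational(-1, 3), Pow(Add(u, Mul(4, Pow(18, -1))), -1)) = Mul(Rational(-1, 3), Pow(Add(u, Mul(4, Rational(1, 18))), -1)) = Mul(Rational(-1, 3), Pow(Add(u, Rational(2, 9)), -1)) = Mul(Rational(-1, 3), Pow(Add(Rational(2, 9), u), -1)))
Mul(Add(Function('s')(-20), Function('c')(14)), Pow(Add(-348, -281), -1)) = Mul(Add(Mul(-3, Pow(Add(2, Mul(9, -20)), -1)), 14), Pow(Add(-348, -281), -1)) = Mul(Add(Mul(-3, Pow(Add(2, -180), -1)), 14), Pow(-629, -1)) = Mul(Add(Mul(-3, Pow(-178, -1)), 14), Rational(-1, 629)) = Mul(Add(Mul(-3, Rational(-1, 178)), 14), Rational(-1, 629)) = Mul(Add(Rational(3, 178), 14), Rational(-1, 629)) = Mul(Rational(2495, 178), Rational(-1, 629)) = Rational(-2495, 111962)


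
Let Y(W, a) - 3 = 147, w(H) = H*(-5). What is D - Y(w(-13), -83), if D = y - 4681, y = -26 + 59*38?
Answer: -2615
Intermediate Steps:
w(H) = -5*H
y = 2216 (y = -26 + 2242 = 2216)
Y(W, a) = 150 (Y(W, a) = 3 + 147 = 150)
D = -2465 (D = 2216 - 4681 = -2465)
D - Y(w(-13), -83) = -2465 - 1*150 = -2465 - 150 = -2615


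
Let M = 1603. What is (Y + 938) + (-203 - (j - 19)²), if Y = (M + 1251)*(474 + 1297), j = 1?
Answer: 5054845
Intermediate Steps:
Y = 5054434 (Y = (1603 + 1251)*(474 + 1297) = 2854*1771 = 5054434)
(Y + 938) + (-203 - (j - 19)²) = (5054434 + 938) + (-203 - (1 - 19)²) = 5055372 + (-203 - 1*(-18)²) = 5055372 + (-203 - 1*324) = 5055372 + (-203 - 324) = 5055372 - 527 = 5054845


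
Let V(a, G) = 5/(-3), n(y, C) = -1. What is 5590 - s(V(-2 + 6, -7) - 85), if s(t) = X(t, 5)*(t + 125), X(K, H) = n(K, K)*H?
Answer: 17345/3 ≈ 5781.7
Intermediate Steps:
V(a, G) = -5/3 (V(a, G) = 5*(-⅓) = -5/3)
X(K, H) = -H
s(t) = -625 - 5*t (s(t) = (-1*5)*(t + 125) = -5*(125 + t) = -625 - 5*t)
5590 - s(V(-2 + 6, -7) - 85) = 5590 - (-625 - 5*(-5/3 - 85)) = 5590 - (-625 - 5*(-260/3)) = 5590 - (-625 + 1300/3) = 5590 - 1*(-575/3) = 5590 + 575/3 = 17345/3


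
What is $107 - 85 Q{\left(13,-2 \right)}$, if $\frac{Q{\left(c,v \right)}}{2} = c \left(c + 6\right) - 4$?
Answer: $-41203$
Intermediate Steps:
$Q{\left(c,v \right)} = -8 + 2 c \left(6 + c\right)$ ($Q{\left(c,v \right)} = 2 \left(c \left(c + 6\right) - 4\right) = 2 \left(c \left(6 + c\right) - 4\right) = 2 \left(-4 + c \left(6 + c\right)\right) = -8 + 2 c \left(6 + c\right)$)
$107 - 85 Q{\left(13,-2 \right)} = 107 - 85 \left(-8 + 2 \cdot 13^{2} + 12 \cdot 13\right) = 107 - 85 \left(-8 + 2 \cdot 169 + 156\right) = 107 - 85 \left(-8 + 338 + 156\right) = 107 - 41310 = -41203$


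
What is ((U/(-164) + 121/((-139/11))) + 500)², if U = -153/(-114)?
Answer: 180473832791650161/750385597504 ≈ 2.4051e+5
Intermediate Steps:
U = 51/38 (U = -153*(-1/114) = 51/38 ≈ 1.3421)
((U/(-164) + 121/((-139/11))) + 500)² = (((51/38)/(-164) + 121/((-139/11))) + 500)² = (((51/38)*(-1/164) + 121/((-139*1/11))) + 500)² = ((-51/6232 + 121/(-139/11)) + 500)² = ((-51/6232 + 121*(-11/139)) + 500)² = ((-51/6232 - 1331/139) + 500)² = (-8301881/866248 + 500)² = (424822119/866248)² = 180473832791650161/750385597504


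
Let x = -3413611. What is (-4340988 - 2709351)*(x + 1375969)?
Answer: 14366066860638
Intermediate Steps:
(-4340988 - 2709351)*(x + 1375969) = (-4340988 - 2709351)*(-3413611 + 1375969) = -7050339*(-2037642) = 14366066860638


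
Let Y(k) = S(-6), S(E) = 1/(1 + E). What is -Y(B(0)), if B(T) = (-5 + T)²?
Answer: ⅕ ≈ 0.20000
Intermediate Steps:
Y(k) = -⅕ (Y(k) = 1/(1 - 6) = 1/(-5) = -⅕)
-Y(B(0)) = -1*(-⅕) = ⅕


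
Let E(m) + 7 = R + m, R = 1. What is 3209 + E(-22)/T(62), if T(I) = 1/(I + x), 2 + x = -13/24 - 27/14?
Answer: 9589/6 ≈ 1598.2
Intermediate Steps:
x = -751/168 (x = -2 + (-13/24 - 27/14) = -2 - 415/168 = -751/168 ≈ -4.4702)
E(m) = -6 + m (E(m) = -7 + (1 + m) = -6 + m)
T(I) = 1/(-751/168 + I) (T(I) = 1/(I - 751/168) = 1/(-751/168 + I))
3209 + E(-22)/T(62) = 3209 + (-6 - 22)/((168/(-751 + 168*62))) = 3209 - 28/(168/(-751 + 10416)) = 3209 - 28/(168/9665) = 3209 - 28/(168*(1/9665)) = 3209 - 28/168/9665 = 3209 - 28*9665/168 = 3209 - 9665/6 = 9589/6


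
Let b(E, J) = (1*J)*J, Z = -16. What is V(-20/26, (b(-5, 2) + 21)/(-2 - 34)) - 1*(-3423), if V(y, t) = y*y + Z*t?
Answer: 5224183/1521 ≈ 3434.7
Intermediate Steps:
b(E, J) = J**2 (b(E, J) = J*J = J**2)
V(y, t) = y**2 - 16*t (V(y, t) = y*y - 16*t = y**2 - 16*t)
V(-20/26, (b(-5, 2) + 21)/(-2 - 34)) - 1*(-3423) = ((-20/26)**2 - 16*(2**2 + 21)/(-2 - 34)) - 1*(-3423) = ((-20*1/26)**2 - 16*(4 + 21)/(-36)) + 3423 = ((-10/13)**2 - 400*(-1)/36) + 3423 = (100/169 - 16*(-25/36)) + 3423 = (100/169 + 100/9) + 3423 = 17800/1521 + 3423 = 5224183/1521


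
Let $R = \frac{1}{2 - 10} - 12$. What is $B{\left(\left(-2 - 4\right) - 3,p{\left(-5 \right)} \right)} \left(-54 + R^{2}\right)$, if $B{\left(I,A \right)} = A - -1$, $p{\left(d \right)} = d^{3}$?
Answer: $- \frac{184543}{16} \approx -11534.0$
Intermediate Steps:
$B{\left(I,A \right)} = 1 + A$ ($B{\left(I,A \right)} = A + 1 = 1 + A$)
$R = - \frac{97}{8}$ ($R = \frac{1}{-8} - 12 = - \frac{1}{8} - 12 = - \frac{97}{8} \approx -12.125$)
$B{\left(\left(-2 - 4\right) - 3,p{\left(-5 \right)} \right)} \left(-54 + R^{2}\right) = \left(1 + \left(-5\right)^{3}\right) \left(-54 + \left(- \frac{97}{8}\right)^{2}\right) = \left(1 - 125\right) \left(-54 + \frac{9409}{64}\right) = \left(-124\right) \frac{5953}{64} = - \frac{184543}{16}$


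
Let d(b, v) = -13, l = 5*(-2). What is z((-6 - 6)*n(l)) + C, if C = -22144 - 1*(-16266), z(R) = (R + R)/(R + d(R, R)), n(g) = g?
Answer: -628706/107 ≈ -5875.8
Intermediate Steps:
l = -10
z(R) = 2*R/(-13 + R) (z(R) = (R + R)/(R - 13) = (2*R)/(-13 + R) = 2*R/(-13 + R))
C = -5878 (C = -22144 + 16266 = -5878)
z((-6 - 6)*n(l)) + C = 2*((-6 - 6)*(-10))/(-13 + (-6 - 6)*(-10)) - 5878 = 2*(-12*(-10))/(-13 - 12*(-10)) - 5878 = 2*120/(-13 + 120) - 5878 = 2*120/107 - 5878 = 2*120*(1/107) - 5878 = 240/107 - 5878 = -628706/107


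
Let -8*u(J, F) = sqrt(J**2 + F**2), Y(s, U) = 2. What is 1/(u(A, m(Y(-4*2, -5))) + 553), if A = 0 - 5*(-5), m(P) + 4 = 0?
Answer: 35392/19571135 + 8*sqrt(641)/19571135 ≈ 0.0018187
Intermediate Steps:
m(P) = -4 (m(P) = -4 + 0 = -4)
A = 25 (A = 0 + 25 = 25)
u(J, F) = -sqrt(F**2 + J**2)/8 (u(J, F) = -sqrt(J**2 + F**2)/8 = -sqrt(F**2 + J**2)/8)
1/(u(A, m(Y(-4*2, -5))) + 553) = 1/(-sqrt((-4)**2 + 25**2)/8 + 553) = 1/(-sqrt(16 + 625)/8 + 553) = 1/(-sqrt(641)/8 + 553) = 1/(553 - sqrt(641)/8)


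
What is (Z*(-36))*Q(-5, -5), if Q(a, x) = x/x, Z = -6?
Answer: 216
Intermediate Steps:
Q(a, x) = 1
(Z*(-36))*Q(-5, -5) = -6*(-36)*1 = 216*1 = 216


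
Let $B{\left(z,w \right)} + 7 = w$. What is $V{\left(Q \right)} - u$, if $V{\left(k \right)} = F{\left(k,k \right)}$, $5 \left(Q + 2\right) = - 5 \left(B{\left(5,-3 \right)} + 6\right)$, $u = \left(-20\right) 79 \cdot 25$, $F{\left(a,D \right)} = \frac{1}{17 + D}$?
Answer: $\frac{750501}{19} \approx 39500.0$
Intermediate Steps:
$B{\left(z,w \right)} = -7 + w$
$u = -39500$ ($u = \left(-1580\right) 25 = -39500$)
$Q = 2$ ($Q = -2 + \frac{\left(-5\right) \left(\left(-7 - 3\right) + 6\right)}{5} = -2 + \frac{\left(-5\right) \left(-10 + 6\right)}{5} = -2 + \frac{\left(-5\right) \left(-4\right)}{5} = -2 + \frac{1}{5} \cdot 20 = -2 + 4 = 2$)
$V{\left(k \right)} = \frac{1}{17 + k}$
$V{\left(Q \right)} - u = \frac{1}{17 + 2} - -39500 = \frac{1}{19} + 39500 = \frac{750501}{19}$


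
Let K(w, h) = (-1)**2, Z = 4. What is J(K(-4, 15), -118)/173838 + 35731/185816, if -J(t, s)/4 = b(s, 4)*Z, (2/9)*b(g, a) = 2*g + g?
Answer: 1824580631/5383646968 ≈ 0.33891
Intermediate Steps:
b(g, a) = 27*g/2 (b(g, a) = 9*(2*g + g)/2 = 9*(3*g)/2 = 27*g/2)
K(w, h) = 1
J(t, s) = -216*s (J(t, s) = -4*27*s/2*4 = -216*s)
J(K(-4, 15), -118)/173838 + 35731/185816 = -216*(-118)/173838 + 35731/185816 = 25488*(1/173838) + 35731*(1/185816) = 4248/28973 + 35731/185816 = 1824580631/5383646968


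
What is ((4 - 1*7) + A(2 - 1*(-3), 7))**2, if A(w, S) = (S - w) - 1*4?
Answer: 25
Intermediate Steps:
A(w, S) = -4 + S - w (A(w, S) = (S - w) - 4 = -4 + S - w)
((4 - 1*7) + A(2 - 1*(-3), 7))**2 = ((4 - 1*7) + (-4 + 7 - (2 - 1*(-3))))**2 = ((4 - 7) + (-4 + 7 - (2 + 3)))**2 = (-3 + (-4 + 7 - 1*5))**2 = (-3 + (-4 + 7 - 5))**2 = (-3 - 2)**2 = (-5)**2 = 25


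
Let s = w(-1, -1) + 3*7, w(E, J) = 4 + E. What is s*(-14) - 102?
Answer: -438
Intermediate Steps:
s = 24 (s = (4 - 1) + 3*7 = 3 + 21 = 24)
s*(-14) - 102 = 24*(-14) - 102 = -336 - 102 = -438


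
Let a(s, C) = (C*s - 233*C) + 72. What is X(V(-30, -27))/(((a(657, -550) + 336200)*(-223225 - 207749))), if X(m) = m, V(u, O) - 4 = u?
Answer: 13/22210676064 ≈ 5.8530e-10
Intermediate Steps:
a(s, C) = 72 - 233*C + C*s (a(s, C) = (-233*C + C*s) + 72 = 72 - 233*C + C*s)
V(u, O) = 4 + u
X(V(-30, -27))/(((a(657, -550) + 336200)*(-223225 - 207749))) = (4 - 30)/((((72 - 233*(-550) - 550*657) + 336200)*(-223225 - 207749))) = -26*(-1/(430974*((72 + 128150 - 361350) + 336200))) = -26*(-1/(430974*(-233128 + 336200))) = -26/(103072*(-430974)) = -26/(-44421352128) = -26*(-1/44421352128) = 13/22210676064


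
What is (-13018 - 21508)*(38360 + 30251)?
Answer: -2368863386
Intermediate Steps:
(-13018 - 21508)*(38360 + 30251) = -34526*68611 = -2368863386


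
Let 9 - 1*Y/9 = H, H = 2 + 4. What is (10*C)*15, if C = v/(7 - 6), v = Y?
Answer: 4050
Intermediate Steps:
H = 6
Y = 27 (Y = 81 - 9*6 = 81 - 54 = 27)
v = 27
C = 27 (C = 27/(7 - 6) = 27/1 = 1*27 = 27)
(10*C)*15 = (10*27)*15 = 270*15 = 4050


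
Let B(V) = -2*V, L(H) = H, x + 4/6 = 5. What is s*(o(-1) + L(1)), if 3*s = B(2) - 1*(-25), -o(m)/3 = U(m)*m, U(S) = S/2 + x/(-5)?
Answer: -217/10 ≈ -21.700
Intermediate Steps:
x = 13/3 (x = -2/3 + 5 = 13/3 ≈ 4.3333)
U(S) = -13/15 + S/2 (U(S) = S/2 + (13/3)/(-5) = S*(1/2) + (13/3)*(-1/5) = S/2 - 13/15 = -13/15 + S/2)
o(m) = -3*m*(-13/15 + m/2) (o(m) = -3*(-13/15 + m/2)*m = -3*m*(-13/15 + m/2))
s = 7 (s = (-2*2 - 1*(-25))/3 = (-4 + 25)/3 = (1/3)*21 = 7)
s*(o(-1) + L(1)) = 7*((1/10)*(-1)*(26 - 15*(-1)) + 1) = 7*((1/10)*(-1)*(26 + 15) + 1) = 7*((1/10)*(-1)*41 + 1) = 7*(-41/10 + 1) = 7*(-31/10) = -217/10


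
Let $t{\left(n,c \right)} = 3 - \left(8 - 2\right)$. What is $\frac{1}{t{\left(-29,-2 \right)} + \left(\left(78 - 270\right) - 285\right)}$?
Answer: $- \frac{1}{480} \approx -0.0020833$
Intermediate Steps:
$t{\left(n,c \right)} = -3$ ($t{\left(n,c \right)} = 3 - \left(8 - 2\right) = 3 - 6 = -3$)
$\frac{1}{t{\left(-29,-2 \right)} + \left(\left(78 - 270\right) - 285\right)} = \frac{1}{-3 + \left(\left(78 - 270\right) - 285\right)} = \frac{1}{-3 - 477} = \frac{1}{-480} = - \frac{1}{480}$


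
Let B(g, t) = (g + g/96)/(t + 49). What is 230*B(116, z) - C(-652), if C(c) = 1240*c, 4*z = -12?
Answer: 19417585/24 ≈ 8.0907e+5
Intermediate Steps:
z = -3 (z = (1/4)*(-12) = -3)
B(g, t) = 97*g/(96*(49 + t)) (B(g, t) = (g + g*(1/96))/(49 + t) = (g + g/96)/(49 + t) = (97*g/96)/(49 + t) = 97*g/(96*(49 + t)))
230*B(116, z) - C(-652) = 230*((97/96)*116/(49 - 3)) - 1240*(-652) = 230*((97/96)*116/46) - 1*(-808480) = 230*((97/96)*116*(1/46)) + 808480 = 230*(2813/1104) + 808480 = 14065/24 + 808480 = 19417585/24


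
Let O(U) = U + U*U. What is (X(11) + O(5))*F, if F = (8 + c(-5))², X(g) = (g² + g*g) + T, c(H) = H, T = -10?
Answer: 2358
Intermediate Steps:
X(g) = -10 + 2*g² (X(g) = (g² + g*g) - 10 = (g² + g²) - 10 = 2*g² - 10 = -10 + 2*g²)
O(U) = U + U²
F = 9 (F = (8 - 5)² = 3² = 9)
(X(11) + O(5))*F = ((-10 + 2*11²) + 5*(1 + 5))*9 = ((-10 + 2*121) + 5*6)*9 = ((-10 + 242) + 30)*9 = (232 + 30)*9 = 262*9 = 2358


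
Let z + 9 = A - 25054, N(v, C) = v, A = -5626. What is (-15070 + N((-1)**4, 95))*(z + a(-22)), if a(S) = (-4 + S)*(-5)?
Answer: 460493571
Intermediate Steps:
a(S) = 20 - 5*S
z = -30689 (z = -9 + (-5626 - 25054) = -9 - 30680 = -30689)
(-15070 + N((-1)**4, 95))*(z + a(-22)) = (-15070 + (-1)**4)*(-30689 + (20 - 5*(-22))) = (-15070 + 1)*(-30689 + (20 + 110)) = -15069*(-30689 + 130) = -15069*(-30559) = 460493571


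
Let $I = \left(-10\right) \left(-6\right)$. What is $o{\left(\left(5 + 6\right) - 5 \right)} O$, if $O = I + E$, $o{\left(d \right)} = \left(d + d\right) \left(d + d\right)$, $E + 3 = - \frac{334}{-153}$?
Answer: $\frac{144880}{17} \approx 8522.4$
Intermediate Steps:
$I = 60$
$E = - \frac{125}{153}$ ($E = -3 - \frac{334}{-153} = -3 - - \frac{334}{153} = -3 + \frac{334}{153} = - \frac{125}{153} \approx -0.81699$)
$o{\left(d \right)} = 4 d^{2}$ ($o{\left(d \right)} = 2 d 2 d = 4 d^{2}$)
$O = \frac{9055}{153}$ ($O = 60 - \frac{125}{153} = \frac{9055}{153} \approx 59.183$)
$o{\left(\left(5 + 6\right) - 5 \right)} O = 4 \left(\left(5 + 6\right) - 5\right)^{2} \cdot \frac{9055}{153} = 4 \left(11 - 5\right)^{2} \cdot \frac{9055}{153} = 4 \cdot 6^{2} \cdot \frac{9055}{153} = 4 \cdot 36 \cdot \frac{9055}{153} = 144 \cdot \frac{9055}{153} = \frac{144880}{17}$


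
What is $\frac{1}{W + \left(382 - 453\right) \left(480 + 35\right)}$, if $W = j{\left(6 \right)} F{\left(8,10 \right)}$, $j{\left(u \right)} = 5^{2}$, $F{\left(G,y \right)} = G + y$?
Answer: $- \frac{1}{36115} \approx -2.7689 \cdot 10^{-5}$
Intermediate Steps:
$j{\left(u \right)} = 25$
$W = 450$ ($W = 25 \left(8 + 10\right) = 25 \cdot 18 = 450$)
$\frac{1}{W + \left(382 - 453\right) \left(480 + 35\right)} = \frac{1}{450 + \left(382 - 453\right) \left(480 + 35\right)} = \frac{1}{450 - 36565} = \frac{1}{-36115} = - \frac{1}{36115}$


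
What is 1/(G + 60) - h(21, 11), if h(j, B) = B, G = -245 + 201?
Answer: -175/16 ≈ -10.938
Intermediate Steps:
G = -44
1/(G + 60) - h(21, 11) = 1/(-44 + 60) - 1*11 = 1/16 - 11 = -175/16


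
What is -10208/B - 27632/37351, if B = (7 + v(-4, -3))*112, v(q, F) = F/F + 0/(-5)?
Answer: -12688665/1045828 ≈ -12.133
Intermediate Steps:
v(q, F) = 1 (v(q, F) = 1 + 0*(-⅕) = 1 + 0 = 1)
B = 896 (B = (7 + 1)*112 = 8*112 = 896)
-10208/B - 27632/37351 = -10208/896 - 27632/37351 = -10208*1/896 - 27632*1/37351 = -319/28 - 27632/37351 = -12688665/1045828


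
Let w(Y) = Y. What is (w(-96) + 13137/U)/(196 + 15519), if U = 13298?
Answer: -1263471/208978070 ≈ -0.0060460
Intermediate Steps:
(w(-96) + 13137/U)/(196 + 15519) = (-96 + 13137/13298)/(196 + 15519) = (-96 + 13137*(1/13298))/15715 = (-96 + 13137/13298)*(1/15715) = -1263471/13298*1/15715 = -1263471/208978070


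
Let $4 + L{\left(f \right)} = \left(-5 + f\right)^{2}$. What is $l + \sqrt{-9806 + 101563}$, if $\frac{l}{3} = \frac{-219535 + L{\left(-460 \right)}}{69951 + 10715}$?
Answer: $- \frac{4971}{40333} + \sqrt{91757} \approx 302.79$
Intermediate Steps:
$L{\left(f \right)} = -4 + \left(-5 + f\right)^{2}$
$l = - \frac{4971}{40333}$ ($l = 3 \frac{-219535 - \left(4 - \left(-5 - 460\right)^{2}\right)}{69951 + 10715} = 3 \frac{-219535 - \left(4 - \left(-465\right)^{2}\right)}{80666} = 3 \left(-219535 + \left(-4 + 216225\right)\right) \frac{1}{80666} = 3 \left(-219535 + 216221\right) \frac{1}{80666} = 3 \left(\left(-3314\right) \frac{1}{80666}\right) = 3 \left(- \frac{1657}{40333}\right) = - \frac{4971}{40333} \approx -0.12325$)
$l + \sqrt{-9806 + 101563} = - \frac{4971}{40333} + \sqrt{-9806 + 101563} = - \frac{4971}{40333} + \sqrt{91757}$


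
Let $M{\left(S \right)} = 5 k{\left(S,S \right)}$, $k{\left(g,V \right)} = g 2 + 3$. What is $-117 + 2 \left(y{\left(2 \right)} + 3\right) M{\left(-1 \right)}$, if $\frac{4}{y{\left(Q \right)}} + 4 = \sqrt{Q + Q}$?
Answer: $-107$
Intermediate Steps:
$y{\left(Q \right)} = \frac{4}{-4 + \sqrt{2} \sqrt{Q}}$ ($y{\left(Q \right)} = \frac{4}{-4 + \sqrt{Q + Q}} = \frac{4}{-4 + \sqrt{2 Q}} = \frac{4}{-4 + \sqrt{2} \sqrt{Q}}$)
$k{\left(g,V \right)} = 3 + 2 g$ ($k{\left(g,V \right)} = 2 g + 3 = 3 + 2 g$)
$M{\left(S \right)} = 15 + 10 S$ ($M{\left(S \right)} = 5 \left(3 + 2 S\right) = 15 + 10 S$)
$-117 + 2 \left(y{\left(2 \right)} + 3\right) M{\left(-1 \right)} = -117 + 2 \left(\frac{4}{-4 + \sqrt{2} \sqrt{2}} + 3\right) \left(15 + 10 \left(-1\right)\right) = -117 + 2 \left(\frac{4}{-4 + 2} + 3\right) \left(15 - 10\right) = -117 + 2 \left(\frac{4}{-2} + 3\right) 5 = -117 + 2 \left(4 \left(- \frac{1}{2}\right) + 3\right) 5 = -117 + 2 \left(-2 + 3\right) 5 = -117 + 2 \cdot 1 \cdot 5 = -117 + 2 \cdot 5 = -117 + 10 = -107$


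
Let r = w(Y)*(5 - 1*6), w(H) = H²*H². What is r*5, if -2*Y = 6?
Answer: -405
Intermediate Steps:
Y = -3 (Y = -½*6 = -3)
w(H) = H⁴
r = -81 (r = (-3)⁴*(5 - 1*6) = 81*(5 - 6) = 81*(-1) = -81)
r*5 = -81*5 = -405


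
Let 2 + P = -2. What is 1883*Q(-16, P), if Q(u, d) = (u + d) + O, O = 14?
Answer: -11298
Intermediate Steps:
P = -4 (P = -2 - 2 = -4)
Q(u, d) = 14 + d + u (Q(u, d) = (u + d) + 14 = (d + u) + 14 = 14 + d + u)
1883*Q(-16, P) = 1883*(14 - 4 - 16) = 1883*(-6) = -11298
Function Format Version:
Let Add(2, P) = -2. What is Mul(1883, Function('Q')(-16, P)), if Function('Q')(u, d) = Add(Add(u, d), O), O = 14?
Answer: -11298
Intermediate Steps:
P = -4 (P = Add(-2, -2) = -4)
Function('Q')(u, d) = Add(14, d, u) (Function('Q')(u, d) = Add(Add(u, d), 14) = Add(Add(d, u), 14) = Add(14, d, u))
Mul(1883, Function('Q')(-16, P)) = Mul(1883, Add(14, -4, -16)) = Mul(1883, -6) = -11298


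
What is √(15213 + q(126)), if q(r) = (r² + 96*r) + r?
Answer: √43311 ≈ 208.11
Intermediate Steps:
q(r) = r² + 97*r
√(15213 + q(126)) = √(15213 + 126*(97 + 126)) = √(15213 + 126*223) = √(15213 + 28098) = √43311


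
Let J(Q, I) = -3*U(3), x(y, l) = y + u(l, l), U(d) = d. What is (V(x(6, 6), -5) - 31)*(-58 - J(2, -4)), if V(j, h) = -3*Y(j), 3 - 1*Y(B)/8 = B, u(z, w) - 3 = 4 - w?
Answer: -3185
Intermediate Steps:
u(z, w) = 7 - w (u(z, w) = 3 + (4 - w) = 7 - w)
Y(B) = 24 - 8*B
x(y, l) = 7 + y - l (x(y, l) = y + (7 - l) = 7 + y - l)
V(j, h) = -72 + 24*j (V(j, h) = -3*(24 - 8*j) = -72 + 24*j)
J(Q, I) = -9 (J(Q, I) = -3*3 = -9)
(V(x(6, 6), -5) - 31)*(-58 - J(2, -4)) = ((-72 + 24*(7 + 6 - 1*6)) - 31)*(-58 - 1*(-9)) = ((-72 + 24*(7 + 6 - 6)) - 31)*(-58 + 9) = ((-72 + 24*7) - 31)*(-49) = ((-72 + 168) - 31)*(-49) = (96 - 31)*(-49) = 65*(-49) = -3185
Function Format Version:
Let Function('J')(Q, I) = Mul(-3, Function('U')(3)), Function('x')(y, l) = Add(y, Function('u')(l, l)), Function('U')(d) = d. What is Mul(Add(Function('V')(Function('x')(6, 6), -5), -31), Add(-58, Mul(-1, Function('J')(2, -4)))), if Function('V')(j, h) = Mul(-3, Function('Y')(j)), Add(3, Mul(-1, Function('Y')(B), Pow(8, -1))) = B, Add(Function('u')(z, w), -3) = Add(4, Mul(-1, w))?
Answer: -3185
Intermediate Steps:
Function('u')(z, w) = Add(7, Mul(-1, w)) (Function('u')(z, w) = Add(3, Add(4, Mul(-1, w))) = Add(7, Mul(-1, w)))
Function('Y')(B) = Add(24, Mul(-8, B))
Function('x')(y, l) = Add(7, y, Mul(-1, l)) (Function('x')(y, l) = Add(y, Add(7, Mul(-1, l))) = Add(7, y, Mul(-1, l)))
Function('V')(j, h) = Add(-72, Mul(24, j)) (Function('V')(j, h) = Mul(-3, Add(24, Mul(-8, j))) = Add(-72, Mul(24, j)))
Function('J')(Q, I) = -9 (Function('J')(Q, I) = Mul(-3, 3) = -9)
Mul(Add(Function('V')(Function('x')(6, 6), -5), -31), Add(-58, Mul(-1, Function('J')(2, -4)))) = Mul(Add(Add(-72, Mul(24, Add(7, 6, Mul(-1, 6)))), -31), Add(-58, Mul(-1, -9))) = Mul(Add(Add(-72, Mul(24, Add(7, 6, -6))), -31), Add(-58, 9)) = Mul(Add(Add(-72, Mul(24, 7)), -31), -49) = Mul(Add(Add(-72, 168), -31), -49) = Mul(Add(96, -31), -49) = Mul(65, -49) = -3185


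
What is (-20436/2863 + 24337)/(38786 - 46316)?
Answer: -13931279/4311678 ≈ -3.2311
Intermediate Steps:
(-20436/2863 + 24337)/(38786 - 46316) = (-20436*1/2863 + 24337)/(-7530) = (-20436/2863 + 24337)*(-1/7530) = (69656395/2863)*(-1/7530) = -13931279/4311678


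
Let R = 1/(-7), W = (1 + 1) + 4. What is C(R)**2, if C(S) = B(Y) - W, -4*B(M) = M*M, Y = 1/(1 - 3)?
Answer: 9409/256 ≈ 36.754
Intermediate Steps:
Y = -1/2 (Y = 1/(-2) = -1/2 ≈ -0.50000)
W = 6 (W = 2 + 4 = 6)
B(M) = -M**2/4 (B(M) = -M*M/4 = -M**2/4)
R = -1/7 ≈ -0.14286
C(S) = -97/16 (C(S) = -(-1/2)**2/4 - 1*6 = -1/4*1/4 - 6 = -1/16 - 6 = -97/16)
C(R)**2 = (-97/16)**2 = 9409/256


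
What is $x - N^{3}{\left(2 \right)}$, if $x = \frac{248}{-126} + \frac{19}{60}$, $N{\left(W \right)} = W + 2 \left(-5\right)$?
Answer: $\frac{643039}{1260} \approx 510.35$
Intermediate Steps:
$N{\left(W \right)} = -10 + W$ ($N{\left(W \right)} = W - 10 = -10 + W$)
$x = - \frac{2081}{1260}$ ($x = 248 \left(- \frac{1}{126}\right) + 19 \cdot \frac{1}{60} = - \frac{124}{63} + \frac{19}{60} = - \frac{2081}{1260} \approx -1.6516$)
$x - N^{3}{\left(2 \right)} = - \frac{2081}{1260} - \left(-10 + 2\right)^{3} = - \frac{2081}{1260} - \left(-8\right)^{3} = - \frac{2081}{1260} - -512 = - \frac{2081}{1260} + 512 = \frac{643039}{1260}$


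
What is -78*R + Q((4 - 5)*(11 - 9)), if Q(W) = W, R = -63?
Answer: 4912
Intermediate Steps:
-78*R + Q((4 - 5)*(11 - 9)) = -78*(-63) + (4 - 5)*(11 - 9) = 4914 - 1*2 = 4914 - 2 = 4912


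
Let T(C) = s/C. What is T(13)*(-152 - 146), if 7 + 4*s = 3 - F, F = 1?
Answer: 745/26 ≈ 28.654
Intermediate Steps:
s = -5/4 (s = -7/4 + (3 - 1*1)/4 = -7/4 + (3 - 1)/4 = -7/4 + (1/4)*2 = -7/4 + 1/2 = -5/4 ≈ -1.2500)
T(C) = -5/(4*C)
T(13)*(-152 - 146) = (-5/4/13)*(-152 - 146) = -5/4*1/13*(-298) = -5/52*(-298) = 745/26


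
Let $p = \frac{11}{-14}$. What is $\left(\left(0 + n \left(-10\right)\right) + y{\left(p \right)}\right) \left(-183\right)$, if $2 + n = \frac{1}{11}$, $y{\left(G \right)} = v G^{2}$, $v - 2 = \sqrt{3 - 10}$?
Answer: $- \frac{4009713}{1078} - \frac{22143 i \sqrt{7}}{196} \approx -3719.6 - 298.9 i$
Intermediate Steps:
$p = - \frac{11}{14}$ ($p = 11 \left(- \frac{1}{14}\right) = - \frac{11}{14} \approx -0.78571$)
$v = 2 + i \sqrt{7}$ ($v = 2 + \sqrt{3 - 10} = 2 + \sqrt{-7} = 2 + i \sqrt{7} \approx 2.0 + 2.6458 i$)
$y{\left(G \right)} = G^{2} \left(2 + i \sqrt{7}\right)$ ($y{\left(G \right)} = \left(2 + i \sqrt{7}\right) G^{2} = G^{2} \left(2 + i \sqrt{7}\right)$)
$n = - \frac{21}{11}$ ($n = -2 + \frac{1}{11} = - \frac{21}{11} \approx -1.9091$)
$\left(\left(0 + n \left(-10\right)\right) + y{\left(p \right)}\right) \left(-183\right) = \left(\left(0 - - \frac{210}{11}\right) + \left(- \frac{11}{14}\right)^{2} \left(2 + i \sqrt{7}\right)\right) \left(-183\right) = \left(\left(0 + \frac{210}{11}\right) + \frac{121 \left(2 + i \sqrt{7}\right)}{196}\right) \left(-183\right) = \left(\frac{210}{11} + \left(\frac{121}{98} + \frac{121 i \sqrt{7}}{196}\right)\right) \left(-183\right) = \left(\frac{21911}{1078} + \frac{121 i \sqrt{7}}{196}\right) \left(-183\right) = - \frac{4009713}{1078} - \frac{22143 i \sqrt{7}}{196}$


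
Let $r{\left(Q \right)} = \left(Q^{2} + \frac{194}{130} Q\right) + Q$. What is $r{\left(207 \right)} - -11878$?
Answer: $\frac{3590789}{65} \approx 55243.0$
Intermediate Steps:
$r{\left(Q \right)} = Q^{2} + \frac{162 Q}{65}$ ($r{\left(Q \right)} = \left(Q^{2} + 194 \cdot \frac{1}{130} Q\right) + Q = \left(Q^{2} + \frac{97 Q}{65}\right) + Q = Q^{2} + \frac{162 Q}{65}$)
$r{\left(207 \right)} - -11878 = \frac{1}{65} \cdot 207 \left(162 + 65 \cdot 207\right) - -11878 = \frac{1}{65} \cdot 207 \left(162 + 13455\right) + 11878 = \frac{1}{65} \cdot 207 \cdot 13617 + 11878 = \frac{2818719}{65} + 11878 = \frac{3590789}{65}$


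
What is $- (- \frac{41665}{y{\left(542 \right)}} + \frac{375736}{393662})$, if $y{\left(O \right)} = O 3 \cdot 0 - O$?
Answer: $- \frac{8302788071}{106682402} \approx -77.827$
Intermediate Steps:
$y{\left(O \right)} = - O$ ($y{\left(O \right)} = 3 O 0 - O = 0 - O = - O$)
$- (- \frac{41665}{y{\left(542 \right)}} + \frac{375736}{393662}) = - (- \frac{41665}{\left(-1\right) 542} + \frac{375736}{393662}) = - (- \frac{41665}{-542} + 375736 \cdot \frac{1}{393662}) = - (\left(-41665\right) \left(- \frac{1}{542}\right) + \frac{187868}{196831}) = - (\frac{41665}{542} + \frac{187868}{196831}) = \left(-1\right) \frac{8302788071}{106682402} = - \frac{8302788071}{106682402}$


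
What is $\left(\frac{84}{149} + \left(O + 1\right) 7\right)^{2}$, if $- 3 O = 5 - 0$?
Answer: $\frac{3363556}{199809} \approx 16.834$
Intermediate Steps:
$O = - \frac{5}{3}$ ($O = - \frac{5 - 0}{3} = - \frac{5 + 0}{3} = \left(- \frac{1}{3}\right) 5 = - \frac{5}{3} \approx -1.6667$)
$\left(\frac{84}{149} + \left(O + 1\right) 7\right)^{2} = \left(\frac{84}{149} + \left(- \frac{5}{3} + 1\right) 7\right)^{2} = \left(84 \cdot \frac{1}{149} - \frac{14}{3}\right)^{2} = \left(\frac{84}{149} - \frac{14}{3}\right)^{2} = \left(- \frac{1834}{447}\right)^{2} = \frac{3363556}{199809}$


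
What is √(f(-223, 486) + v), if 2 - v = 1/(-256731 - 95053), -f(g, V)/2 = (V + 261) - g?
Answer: I*√59957835508886/175892 ≈ 44.023*I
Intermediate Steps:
f(g, V) = -522 - 2*V + 2*g (f(g, V) = -2*((V + 261) - g) = -2*((261 + V) - g) = -2*(261 + V - g) = -522 - 2*V + 2*g)
v = 703569/351784 (v = 2 - 1/(-256731 - 95053) = 2 - 1/(-351784) = 2 - 1*(-1/351784) = 2 + 1/351784 = 703569/351784 ≈ 2.0000)
√(f(-223, 486) + v) = √((-522 - 2*486 + 2*(-223)) + 703569/351784) = √((-522 - 972 - 446) + 703569/351784) = √(-1940 + 703569/351784) = √(-681757391/351784) = I*√59957835508886/175892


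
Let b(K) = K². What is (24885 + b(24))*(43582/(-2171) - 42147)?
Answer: -2330820090459/2171 ≈ -1.0736e+9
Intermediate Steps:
(24885 + b(24))*(43582/(-2171) - 42147) = (24885 + 24²)*(43582/(-2171) - 42147) = (24885 + 576)*(43582*(-1/2171) - 42147) = 25461*(-43582/2171 - 42147) = 25461*(-91544719/2171) = -2330820090459/2171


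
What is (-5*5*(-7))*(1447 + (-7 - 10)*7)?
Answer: 232400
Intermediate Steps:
(-5*5*(-7))*(1447 + (-7 - 10)*7) = (-25*(-7))*(1447 - 17*7) = 175*(1447 - 119) = 175*1328 = 232400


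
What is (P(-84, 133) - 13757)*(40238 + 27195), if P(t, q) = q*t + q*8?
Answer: -1609288545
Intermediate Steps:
P(t, q) = 8*q + q*t (P(t, q) = q*t + 8*q = 8*q + q*t)
(P(-84, 133) - 13757)*(40238 + 27195) = (133*(8 - 84) - 13757)*(40238 + 27195) = (133*(-76) - 13757)*67433 = (-10108 - 13757)*67433 = -23865*67433 = -1609288545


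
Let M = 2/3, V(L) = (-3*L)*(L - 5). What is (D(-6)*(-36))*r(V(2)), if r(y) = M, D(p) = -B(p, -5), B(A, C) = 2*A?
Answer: -288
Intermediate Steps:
V(L) = -3*L*(-5 + L) (V(L) = (-3*L)*(-5 + L) = -3*L*(-5 + L))
M = ⅔ (M = 2*(⅓) = ⅔ ≈ 0.66667)
D(p) = -2*p
r(y) = ⅔
(D(-6)*(-36))*r(V(2)) = (-2*(-6)*(-36))*(⅔) = (12*(-36))*(⅔) = -432*⅔ = -288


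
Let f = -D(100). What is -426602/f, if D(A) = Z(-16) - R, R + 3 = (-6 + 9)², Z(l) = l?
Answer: -19391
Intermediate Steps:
R = 6 (R = -3 + (-6 + 9)² = -3 + 3² = -3 + 9 = 6)
D(A) = -22 (D(A) = -16 - 1*6 = -16 - 6 = -22)
f = 22 (f = -1*(-22) = 22)
-426602/f = -426602/22 = -426602*1/22 = -19391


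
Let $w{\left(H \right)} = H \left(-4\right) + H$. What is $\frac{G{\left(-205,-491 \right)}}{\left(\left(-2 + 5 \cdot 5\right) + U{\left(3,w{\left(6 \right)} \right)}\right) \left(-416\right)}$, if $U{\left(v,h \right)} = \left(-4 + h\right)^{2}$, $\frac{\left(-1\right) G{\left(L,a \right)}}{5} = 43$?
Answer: $\frac{215}{210912} \approx 0.0010194$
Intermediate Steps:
$G{\left(L,a \right)} = -215$ ($G{\left(L,a \right)} = \left(-5\right) 43 = -215$)
$w{\left(H \right)} = - 3 H$ ($w{\left(H \right)} = - 4 H + H = - 3 H$)
$\frac{G{\left(-205,-491 \right)}}{\left(\left(-2 + 5 \cdot 5\right) + U{\left(3,w{\left(6 \right)} \right)}\right) \left(-416\right)} = - \frac{215}{\left(\left(-2 + 5 \cdot 5\right) + \left(-4 - 18\right)^{2}\right) \left(-416\right)} = - \frac{215}{\left(\left(-2 + 25\right) + \left(-4 - 18\right)^{2}\right) \left(-416\right)} = - \frac{215}{\left(23 + \left(-22\right)^{2}\right) \left(-416\right)} = - \frac{215}{\left(23 + 484\right) \left(-416\right)} = - \frac{215}{507 \left(-416\right)} = - \frac{215}{-210912} = \left(-215\right) \left(- \frac{1}{210912}\right) = \frac{215}{210912}$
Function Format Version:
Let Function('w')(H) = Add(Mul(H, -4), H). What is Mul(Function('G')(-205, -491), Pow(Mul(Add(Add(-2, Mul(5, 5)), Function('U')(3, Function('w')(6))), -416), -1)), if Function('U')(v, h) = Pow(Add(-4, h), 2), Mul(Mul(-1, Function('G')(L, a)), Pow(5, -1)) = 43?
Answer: Rational(215, 210912) ≈ 0.0010194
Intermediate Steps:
Function('G')(L, a) = -215 (Function('G')(L, a) = Mul(-5, 43) = -215)
Function('w')(H) = Mul(-3, H) (Function('w')(H) = Add(Mul(-4, H), H) = Mul(-3, H))
Mul(Function('G')(-205, -491), Pow(Mul(Add(Add(-2, Mul(5, 5)), Function('U')(3, Function('w')(6))), -416), -1)) = Mul(-215, Pow(Mul(Add(Add(-2, Mul(5, 5)), Pow(Add(-4, Mul(-3, 6)), 2)), -416), -1)) = Mul(-215, Pow(Mul(Add(Add(-2, 25), Pow(Add(-4, -18), 2)), -416), -1)) = Mul(-215, Pow(Mul(Add(23, Pow(-22, 2)), -416), -1)) = Mul(-215, Pow(Mul(Add(23, 484), -416), -1)) = Mul(-215, Pow(Mul(507, -416), -1)) = Mul(-215, Pow(-210912, -1)) = Mul(-215, Rational(-1, 210912)) = Rational(215, 210912)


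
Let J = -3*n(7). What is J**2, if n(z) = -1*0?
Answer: 0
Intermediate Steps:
n(z) = 0
J = 0 (J = -3*0 = 0)
J**2 = 0**2 = 0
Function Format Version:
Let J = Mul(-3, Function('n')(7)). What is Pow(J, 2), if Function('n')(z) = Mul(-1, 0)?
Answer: 0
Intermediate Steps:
Function('n')(z) = 0
J = 0 (J = Mul(-3, 0) = 0)
Pow(J, 2) = Pow(0, 2) = 0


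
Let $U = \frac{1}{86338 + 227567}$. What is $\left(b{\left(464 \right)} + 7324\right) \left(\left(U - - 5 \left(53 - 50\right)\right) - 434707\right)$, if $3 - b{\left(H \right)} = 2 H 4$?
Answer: $- \frac{32884930134419}{20927} \approx -1.5714 \cdot 10^{9}$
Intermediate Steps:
$U = \frac{1}{313905} \approx 3.1857 \cdot 10^{-6}$
$b{\left(H \right)} = 3 - 8 H$ ($b{\left(H \right)} = 3 - 2 H 4 = 3 - 8 H$)
$\left(b{\left(464 \right)} + 7324\right) \left(\left(U - - 5 \left(53 - 50\right)\right) - 434707\right) = \left(\left(3 - 3712\right) + 7324\right) \left(\left(\frac{1}{313905} - - 5 \left(53 - 50\right)\right) - 434707\right) = \left(\left(3 - 3712\right) + 7324\right) \left(\left(\frac{1}{313905} - \left(-5\right) 3\right) - 434707\right) = \left(-3709 + 7324\right) \left(\left(\frac{1}{313905} - -15\right) - 434707\right) = 3615 \left(\left(\frac{1}{313905} + 15\right) - 434707\right) = 3615 \left(\frac{4708576}{313905} - 434707\right) = 3615 \left(- \frac{136451992259}{313905}\right) = - \frac{32884930134419}{20927}$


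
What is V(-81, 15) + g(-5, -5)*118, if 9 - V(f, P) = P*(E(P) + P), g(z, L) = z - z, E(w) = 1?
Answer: -231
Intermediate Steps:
g(z, L) = 0
V(f, P) = 9 - P*(1 + P)
V(-81, 15) + g(-5, -5)*118 = (9 - 1*15 - 1*15²) + 0*118 = (9 - 15 - 1*225) + 0 = (9 - 15 - 225) + 0 = -231 + 0 = -231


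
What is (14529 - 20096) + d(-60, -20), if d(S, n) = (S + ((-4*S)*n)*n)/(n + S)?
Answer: -27065/4 ≈ -6766.3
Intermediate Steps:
d(S, n) = (S - 4*S*n**2)/(S + n) (d(S, n) = (S + (-4*S*n)*n)/(S + n) = (S - 4*S*n**2)/(S + n))
(14529 - 20096) + d(-60, -20) = (14529 - 20096) - 60*(1 - 4*(-20)**2)/(-60 - 20) = -5567 - 60*(1 - 4*400)/(-80) = -5567 - 60*(-1/80)*(1 - 1600) = -5567 - 60*(-1/80)*(-1599) = -5567 - 4797/4 = -27065/4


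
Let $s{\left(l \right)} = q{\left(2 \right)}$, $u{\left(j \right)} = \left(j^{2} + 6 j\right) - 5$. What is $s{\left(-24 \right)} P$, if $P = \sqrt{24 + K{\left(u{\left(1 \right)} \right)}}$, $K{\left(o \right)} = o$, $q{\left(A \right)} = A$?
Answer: $2 \sqrt{26} \approx 10.198$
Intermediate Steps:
$u{\left(j \right)} = -5 + j^{2} + 6 j$
$s{\left(l \right)} = 2$
$P = \sqrt{26}$ ($P = \sqrt{24 + \left(-5 + 1^{2} + 6 \cdot 1\right)} = \sqrt{24 + \left(-5 + 1 + 6\right)} = \sqrt{24 + 2} = \sqrt{26} \approx 5.099$)
$s{\left(-24 \right)} P = 2 \sqrt{26}$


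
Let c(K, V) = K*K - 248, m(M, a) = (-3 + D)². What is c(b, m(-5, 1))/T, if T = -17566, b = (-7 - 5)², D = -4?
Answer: -10244/8783 ≈ -1.1663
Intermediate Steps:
b = 144 (b = (-12)² = 144)
m(M, a) = 49 (m(M, a) = (-3 - 4)² = (-7)² = 49)
c(K, V) = -248 + K² (c(K, V) = K² - 248 = -248 + K²)
c(b, m(-5, 1))/T = (-248 + 144²)/(-17566) = (-248 + 20736)*(-1/17566) = 20488*(-1/17566) = -10244/8783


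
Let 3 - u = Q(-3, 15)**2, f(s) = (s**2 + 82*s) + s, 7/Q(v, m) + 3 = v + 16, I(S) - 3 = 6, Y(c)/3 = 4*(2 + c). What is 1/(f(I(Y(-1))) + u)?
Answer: 100/83051 ≈ 0.0012041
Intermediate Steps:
Y(c) = 24 + 12*c (Y(c) = 3*(4*(2 + c)) = 3*(8 + 4*c) = 24 + 12*c)
I(S) = 9 (I(S) = 3 + 6 = 9)
Q(v, m) = 7/(13 + v) (Q(v, m) = 7/(-3 + (v + 16)) = 7/(-3 + (16 + v)) = 7/(13 + v))
f(s) = s**2 + 83*s
u = 251/100 (u = 3 - (7/(13 - 3))**2 = 3 - (7/10)**2 = 3 - 1*49/100 = 3 - 49/100 = 251/100 ≈ 2.5100)
1/(f(I(Y(-1))) + u) = 1/(9*(83 + 9) + 251/100) = 1/(9*92 + 251/100) = 1/(828 + 251/100) = 1/(83051/100) = 100/83051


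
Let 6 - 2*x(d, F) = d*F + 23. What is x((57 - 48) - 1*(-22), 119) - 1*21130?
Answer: -22983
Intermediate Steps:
x(d, F) = -17/2 - F*d/2 (x(d, F) = 3 - (d*F + 23)/2 = 3 - (F*d + 23)/2 = 3 - (23 + F*d)/2 = 3 + (-23/2 - F*d/2) = -17/2 - F*d/2)
x((57 - 48) - 1*(-22), 119) - 1*21130 = (-17/2 - ½*119*((57 - 48) - 1*(-22))) - 1*21130 = (-17/2 - ½*119*(9 + 22)) - 21130 = (-17/2 - ½*119*31) - 21130 = (-17/2 - 3689/2) - 21130 = -1853 - 21130 = -22983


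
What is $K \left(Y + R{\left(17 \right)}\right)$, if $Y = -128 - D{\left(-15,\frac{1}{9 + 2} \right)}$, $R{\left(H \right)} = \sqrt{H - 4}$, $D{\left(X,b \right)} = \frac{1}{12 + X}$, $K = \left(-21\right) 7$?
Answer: $18767 - 147 \sqrt{13} \approx 18237.0$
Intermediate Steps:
$K = -147$
$R{\left(H \right)} = \sqrt{-4 + H}$
$Y = - \frac{383}{3}$ ($Y = -128 - \frac{1}{12 - 15} = -128 - \frac{1}{-3} = -128 - - \frac{1}{3} = -128 + \frac{1}{3} = - \frac{383}{3} \approx -127.67$)
$K \left(Y + R{\left(17 \right)}\right) = - 147 \left(- \frac{383}{3} + \sqrt{-4 + 17}\right) = - 147 \left(- \frac{383}{3} + \sqrt{13}\right) = 18767 - 147 \sqrt{13}$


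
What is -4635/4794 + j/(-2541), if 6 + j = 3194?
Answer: -9020269/4060518 ≈ -2.2215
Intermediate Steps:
j = 3188 (j = -6 + 3194 = 3188)
-4635/4794 + j/(-2541) = -4635/4794 + 3188/(-2541) = -4635*1/4794 + 3188*(-1/2541) = -1545/1598 - 3188/2541 = -9020269/4060518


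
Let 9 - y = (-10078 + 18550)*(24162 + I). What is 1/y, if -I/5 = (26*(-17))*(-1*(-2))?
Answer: -1/242146695 ≈ -4.1297e-9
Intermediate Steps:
I = 4420 (I = -5*26*(-17)*(-1*(-2)) = -(-2210)*2 = -5*(-884) = 4420)
y = -242146695 (y = 9 - (-10078 + 18550)*(24162 + 4420) = 9 - 8472*28582 = 9 - 1*242146704 = 9 - 242146704 = -242146695)
1/y = 1/(-242146695) = -1/242146695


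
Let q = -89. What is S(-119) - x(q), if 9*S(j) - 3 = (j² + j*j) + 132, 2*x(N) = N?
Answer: 57715/18 ≈ 3206.4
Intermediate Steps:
x(N) = N/2
S(j) = 15 + 2*j²/9 (S(j) = ⅓ + ((j² + j*j) + 132)/9 = ⅓ + ((j² + j²) + 132)/9 = ⅓ + (2*j² + 132)/9 = ⅓ + (132 + 2*j²)/9 = ⅓ + (44/3 + 2*j²/9) = 15 + 2*j²/9)
S(-119) - x(q) = (15 + (2/9)*(-119)²) - (-89)/2 = (15 + (2/9)*14161) - 1*(-89/2) = (15 + 28322/9) + 89/2 = 28457/9 + 89/2 = 57715/18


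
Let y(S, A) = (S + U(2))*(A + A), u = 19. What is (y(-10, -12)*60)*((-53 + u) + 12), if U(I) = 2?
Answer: -253440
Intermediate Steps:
y(S, A) = 2*A*(2 + S) (y(S, A) = (S + 2)*(A + A) = (2 + S)*(2*A) = 2*A*(2 + S))
(y(-10, -12)*60)*((-53 + u) + 12) = ((2*(-12)*(2 - 10))*60)*((-53 + 19) + 12) = ((2*(-12)*(-8))*60)*(-34 + 12) = (192*60)*(-22) = 11520*(-22) = -253440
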